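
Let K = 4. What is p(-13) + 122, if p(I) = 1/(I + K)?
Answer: 1097/9 ≈ 121.89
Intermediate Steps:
p(I) = 1/(4 + I) (p(I) = 1/(I + 4) = 1/(4 + I))
p(-13) + 122 = 1/(4 - 13) + 122 = 1/(-9) + 122 = -⅑ + 122 = 1097/9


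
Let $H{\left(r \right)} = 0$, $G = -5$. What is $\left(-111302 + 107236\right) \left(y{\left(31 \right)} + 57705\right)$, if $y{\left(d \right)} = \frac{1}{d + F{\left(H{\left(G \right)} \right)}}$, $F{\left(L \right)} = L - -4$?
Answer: $- \frac{8212002616}{35} \approx -2.3463 \cdot 10^{8}$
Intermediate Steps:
$F{\left(L \right)} = 4 + L$ ($F{\left(L \right)} = L + 4 = 4 + L$)
$y{\left(d \right)} = \frac{1}{4 + d}$ ($y{\left(d \right)} = \frac{1}{d + \left(4 + 0\right)} = \frac{1}{d + 4} = \frac{1}{4 + d}$)
$\left(-111302 + 107236\right) \left(y{\left(31 \right)} + 57705\right) = \left(-111302 + 107236\right) \left(\frac{1}{4 + 31} + 57705\right) = - 4066 \left(\frac{1}{35} + 57705\right) = \left(-4066\right) \frac{2019676}{35} = - \frac{8212002616}{35}$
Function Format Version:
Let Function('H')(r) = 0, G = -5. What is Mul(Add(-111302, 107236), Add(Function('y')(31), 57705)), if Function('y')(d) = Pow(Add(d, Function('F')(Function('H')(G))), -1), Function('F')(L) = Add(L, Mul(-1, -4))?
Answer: Rational(-8212002616, 35) ≈ -2.3463e+8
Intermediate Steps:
Function('F')(L) = Add(4, L) (Function('F')(L) = Add(L, 4) = Add(4, L))
Function('y')(d) = Pow(Add(4, d), -1) (Function('y')(d) = Pow(Add(d, Add(4, 0)), -1) = Pow(Add(d, 4), -1) = Pow(Add(4, d), -1))
Mul(Add(-111302, 107236), Add(Function('y')(31), 57705)) = Mul(Add(-111302, 107236), Add(Pow(Add(4, 31), -1), 57705)) = Mul(-4066, Add(Pow(35, -1), 57705)) = Mul(-4066, Add(Rational(1, 35), 57705)) = Mul(-4066, Rational(2019676, 35)) = Rational(-8212002616, 35)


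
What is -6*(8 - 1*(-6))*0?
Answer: 0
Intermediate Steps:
-6*(8 - 1*(-6))*0 = -6*(8 + 6)*0 = -6*14*0 = -84*0 = 0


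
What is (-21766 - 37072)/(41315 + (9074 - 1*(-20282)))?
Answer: -58838/70671 ≈ -0.83256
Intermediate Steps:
(-21766 - 37072)/(41315 + (9074 - 1*(-20282))) = -58838/(41315 + (9074 + 20282)) = -58838/(41315 + 29356) = -58838/70671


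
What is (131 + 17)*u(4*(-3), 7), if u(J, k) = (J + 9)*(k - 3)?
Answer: -1776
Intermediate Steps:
u(J, k) = (-3 + k)*(9 + J) (u(J, k) = (9 + J)*(-3 + k) = (-3 + k)*(9 + J))
(131 + 17)*u(4*(-3), 7) = (131 + 17)*(-27 - 12*(-3) + 9*7 + (4*(-3))*7) = 148*(-27 - 3*(-12) + 63 - 12*7) = 148*(-27 + 36 + 63 - 84) = 148*(-12) = -1776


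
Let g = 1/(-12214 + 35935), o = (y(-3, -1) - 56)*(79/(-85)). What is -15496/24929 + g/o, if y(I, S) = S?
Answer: -1655213394883/2662807662927 ≈ -0.62160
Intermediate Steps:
o = 4503/85 (o = (-1 - 56)*(79/(-85)) = -4503*(-1)/85 = -57*(-79/85) = 4503/85 ≈ 52.976)
g = 1/23721 ≈ 4.2157e-5
-15496/24929 + g/o = -15496/24929 + 1/(23721*(4503/85)) = -15496*1/24929 + (1/23721)*(85/4503) = -15496/24929 + 85/106815663 = -1655213394883/2662807662927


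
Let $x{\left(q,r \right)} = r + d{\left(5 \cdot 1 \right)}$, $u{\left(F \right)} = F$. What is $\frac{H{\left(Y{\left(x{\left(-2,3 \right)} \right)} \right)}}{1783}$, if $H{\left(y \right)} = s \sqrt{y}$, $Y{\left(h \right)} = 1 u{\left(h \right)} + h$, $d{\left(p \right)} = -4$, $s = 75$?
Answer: $\frac{75 i \sqrt{2}}{1783} \approx 0.059487 i$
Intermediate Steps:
$x{\left(q,r \right)} = -4 + r$ ($x{\left(q,r \right)} = r - 4 = -4 + r$)
$Y{\left(h \right)} = 2 h$ ($Y{\left(h \right)} = 1 h + h = h + h = 2 h$)
$H{\left(y \right)} = 75 \sqrt{y}$
$\frac{H{\left(Y{\left(x{\left(-2,3 \right)} \right)} \right)}}{1783} = \frac{75 \sqrt{2 \left(-4 + 3\right)}}{1783} = 75 \sqrt{2 \left(-1\right)} \frac{1}{1783} = 75 \sqrt{-2} \cdot \frac{1}{1783} = 75 i \sqrt{2} \cdot \frac{1}{1783} = \frac{75 i \sqrt{2}}{1783}$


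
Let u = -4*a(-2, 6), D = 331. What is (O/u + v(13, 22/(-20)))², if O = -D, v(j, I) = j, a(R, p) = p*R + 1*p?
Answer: 361/576 ≈ 0.62674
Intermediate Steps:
a(R, p) = p + R*p (a(R, p) = R*p + p = p + R*p)
O = -331 (O = -1*331 = -331)
u = 24 (u = -24*(1 - 2) = -24*(-1) = -4*(-6) = 24)
(O/u + v(13, 22/(-20)))² = (-331/24 + 13)² = (-19/24)² = 361/576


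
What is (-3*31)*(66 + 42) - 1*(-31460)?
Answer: 21416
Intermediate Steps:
(-3*31)*(66 + 42) - 1*(-31460) = -93*108 + 31460 = -10044 + 31460 = 21416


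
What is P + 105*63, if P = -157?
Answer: 6458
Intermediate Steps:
P + 105*63 = -157 + 105*63 = -157 + 6615 = 6458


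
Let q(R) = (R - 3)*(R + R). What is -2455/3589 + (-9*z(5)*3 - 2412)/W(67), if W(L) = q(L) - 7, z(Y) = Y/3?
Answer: -29855068/30754141 ≈ -0.97077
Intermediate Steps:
z(Y) = Y/3 (z(Y) = Y*(⅓) = Y/3)
q(R) = 2*R*(-3 + R) (q(R) = (-3 + R)*(2*R) = 2*R*(-3 + R))
W(L) = -7 + 2*L*(-3 + L) (W(L) = 2*L*(-3 + L) - 7 = -7 + 2*L*(-3 + L))
-2455/3589 + (-9*z(5)*3 - 2412)/W(67) = -2455/3589 + (-3*5*3 - 2412)/(-7 + 2*67*(-3 + 67)) = -2455*1/3589 + (-9*5/3*3 - 2412)/(-7 + 2*67*64) = -2455/3589 + (-15*3 - 2412)/(-7 + 8576) = -2455/3589 + (-45 - 2412)/8569 = -2455/3589 - 2457*1/8569 = -2455/3589 - 2457/8569 = -29855068/30754141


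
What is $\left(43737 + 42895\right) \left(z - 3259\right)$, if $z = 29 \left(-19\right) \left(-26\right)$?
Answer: $958756344$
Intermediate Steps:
$z = 14326$ ($z = \left(-551\right) \left(-26\right) = 14326$)
$\left(43737 + 42895\right) \left(z - 3259\right) = \left(43737 + 42895\right) \left(14326 - 3259\right) = 86632 \left(14326 - 3259\right) = 86632 \cdot 11067 = 958756344$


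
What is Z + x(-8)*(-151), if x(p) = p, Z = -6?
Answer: 1202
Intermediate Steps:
Z + x(-8)*(-151) = -6 - 8*(-151) = -6 + 1208 = 1202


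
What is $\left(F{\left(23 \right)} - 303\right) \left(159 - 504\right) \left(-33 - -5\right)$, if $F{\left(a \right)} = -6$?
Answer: $-2984940$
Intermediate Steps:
$\left(F{\left(23 \right)} - 303\right) \left(159 - 504\right) \left(-33 - -5\right) = \left(-6 - 303\right) \left(159 - 504\right) \left(-33 - -5\right) = \left(-309\right) \left(-345\right) \left(-33 + 5\right) = 106605 \left(-28\right) = -2984940$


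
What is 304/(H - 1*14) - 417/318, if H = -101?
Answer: -48209/12190 ≈ -3.9548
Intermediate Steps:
304/(H - 1*14) - 417/318 = 304/(-101 - 1*14) - 417/318 = 304/(-101 - 14) - 417*1/318 = 304/(-115) - 139/106 = 304*(-1/115) - 139/106 = -304/115 - 139/106 = -48209/12190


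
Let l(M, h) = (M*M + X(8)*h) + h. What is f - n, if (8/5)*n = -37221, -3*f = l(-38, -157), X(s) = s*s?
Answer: 628403/24 ≈ 26183.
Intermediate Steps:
X(s) = s²
l(M, h) = M² + 65*h (l(M, h) = (M*M + 8²*h) + h = (M² + 64*h) + h = M² + 65*h)
f = 8761/3 (f = -((-38)² + 65*(-157))/3 = -(1444 - 10205)/3 = -⅓*(-8761) = 8761/3 ≈ 2920.3)
n = -186105/8 (n = (5/8)*(-37221) = -186105/8 ≈ -23263.)
f - n = 8761/3 - 1*(-186105/8) = 8761/3 + 186105/8 = 628403/24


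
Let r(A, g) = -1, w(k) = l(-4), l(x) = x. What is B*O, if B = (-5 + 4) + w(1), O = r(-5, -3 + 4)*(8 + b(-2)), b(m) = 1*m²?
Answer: 60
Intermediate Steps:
w(k) = -4
b(m) = m²
O = -12 (O = -(8 + (-2)²) = -(8 + 4) = -1*12 = -12)
B = -5 (B = (-5 + 4) - 4 = -1 - 4 = -5)
B*O = -5*(-12) = 60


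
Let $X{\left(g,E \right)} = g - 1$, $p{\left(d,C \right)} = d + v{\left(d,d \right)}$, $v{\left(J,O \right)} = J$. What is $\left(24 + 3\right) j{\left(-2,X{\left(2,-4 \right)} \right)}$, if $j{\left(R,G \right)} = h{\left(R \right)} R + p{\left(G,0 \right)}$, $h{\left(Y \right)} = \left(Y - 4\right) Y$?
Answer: $-594$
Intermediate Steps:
$p{\left(d,C \right)} = 2 d$ ($p{\left(d,C \right)} = d + d = 2 d$)
$h{\left(Y \right)} = Y \left(-4 + Y\right)$ ($h{\left(Y \right)} = \left(-4 + Y\right) Y = Y \left(-4 + Y\right)$)
$X{\left(g,E \right)} = -1 + g$ ($X{\left(g,E \right)} = g - 1 = -1 + g$)
$j{\left(R,G \right)} = 2 G + R^{2} \left(-4 + R\right)$ ($j{\left(R,G \right)} = R \left(-4 + R\right) R + 2 G = R^{2} \left(-4 + R\right) + 2 G = 2 G + R^{2} \left(-4 + R\right)$)
$\left(24 + 3\right) j{\left(-2,X{\left(2,-4 \right)} \right)} = \left(24 + 3\right) \left(2 \left(-1 + 2\right) + \left(-2\right)^{2} \left(-4 - 2\right)\right) = 27 \left(2 \cdot 1 + 4 \left(-6\right)\right) = 27 \left(2 - 24\right) = 27 \left(-22\right) = -594$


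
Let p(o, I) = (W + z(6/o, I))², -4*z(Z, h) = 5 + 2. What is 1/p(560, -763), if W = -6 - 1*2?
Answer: 16/1521 ≈ 0.010519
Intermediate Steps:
z(Z, h) = -7/4 (z(Z, h) = -(5 + 2)/4 = -¼*7 = -7/4)
W = -8 (W = -6 - 2 = -8)
p(o, I) = 1521/16 (p(o, I) = (-8 - 7/4)² = (-39/4)² = 1521/16)
1/p(560, -763) = 1/(1521/16) = 16/1521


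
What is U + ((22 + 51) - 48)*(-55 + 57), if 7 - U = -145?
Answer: 202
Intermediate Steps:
U = 152 (U = 7 - 1*(-145) = 7 + 145 = 152)
U + ((22 + 51) - 48)*(-55 + 57) = 152 + ((22 + 51) - 48)*(-55 + 57) = 152 + (73 - 48)*2 = 152 + 25*2 = 152 + 50 = 202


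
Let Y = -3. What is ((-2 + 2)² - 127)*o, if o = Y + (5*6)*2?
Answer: -7239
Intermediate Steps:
o = 57 (o = -3 + (5*6)*2 = -3 + 30*2 = -3 + 60 = 57)
((-2 + 2)² - 127)*o = ((-2 + 2)² - 127)*57 = (0² - 127)*57 = (0 - 127)*57 = -127*57 = -7239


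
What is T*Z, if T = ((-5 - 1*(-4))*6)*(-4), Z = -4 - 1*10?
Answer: -336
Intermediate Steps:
Z = -14 (Z = -4 - 10 = -14)
T = 24 (T = ((-5 + 4)*6)*(-4) = -1*6*(-4) = -6*(-4) = 24)
T*Z = 24*(-14) = -336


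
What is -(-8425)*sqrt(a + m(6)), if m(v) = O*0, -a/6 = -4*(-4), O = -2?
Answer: 33700*I*sqrt(6) ≈ 82548.0*I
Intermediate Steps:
a = -96 (a = -(-24)*(-4) = -6*16 = -96)
m(v) = 0 (m(v) = -2*0 = 0)
-(-8425)*sqrt(a + m(6)) = -(-8425)*sqrt(-96 + 0) = -(-8425)*sqrt(-96) = -(-8425)*4*I*sqrt(6) = -(-33700)*I*sqrt(6) = 33700*I*sqrt(6)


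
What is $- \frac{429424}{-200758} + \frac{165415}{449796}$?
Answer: $\frac{113180791037}{45150072684} \approx 2.5068$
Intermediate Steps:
$- \frac{429424}{-200758} + \frac{165415}{449796} = \left(-429424\right) \left(- \frac{1}{200758}\right) + 165415 \cdot \frac{1}{449796} = \frac{214712}{100379} + \frac{165415}{449796} = \frac{113180791037}{45150072684}$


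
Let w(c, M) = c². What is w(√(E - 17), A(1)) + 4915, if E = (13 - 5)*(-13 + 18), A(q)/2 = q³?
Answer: 4938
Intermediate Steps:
A(q) = 2*q³
E = 40 (E = 8*5 = 40)
w(√(E - 17), A(1)) + 4915 = (√(40 - 17))² + 4915 = (√23)² + 4915 = 23 + 4915 = 4938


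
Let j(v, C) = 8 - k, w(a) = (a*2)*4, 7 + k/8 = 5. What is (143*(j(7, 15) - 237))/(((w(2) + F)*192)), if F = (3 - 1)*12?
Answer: -10153/2560 ≈ -3.9660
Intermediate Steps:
F = 24 (F = 2*12 = 24)
k = -16 (k = -56 + 8*5 = -56 + 40 = -16)
w(a) = 8*a (w(a) = (2*a)*4 = 8*a)
j(v, C) = 24 (j(v, C) = 8 - 1*(-16) = 8 + 16 = 24)
(143*(j(7, 15) - 237))/(((w(2) + F)*192)) = (143*(24 - 237))/(((8*2 + 24)*192)) = (143*(-213))/(((16 + 24)*192)) = -30459/(40*192) = -30459/7680 = -30459*1/7680 = -10153/2560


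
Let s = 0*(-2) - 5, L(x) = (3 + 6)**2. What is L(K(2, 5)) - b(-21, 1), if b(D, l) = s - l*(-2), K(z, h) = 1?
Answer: 84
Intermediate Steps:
L(x) = 81 (L(x) = 9**2 = 81)
s = -5 (s = 0 - 5 = -5)
b(D, l) = -5 + 2*l (b(D, l) = -5 - l*(-2) = -5 - (-2)*l = -5 + 2*l)
L(K(2, 5)) - b(-21, 1) = 81 - (-5 + 2*1) = 81 - (-5 + 2) = 81 - 1*(-3) = 81 + 3 = 84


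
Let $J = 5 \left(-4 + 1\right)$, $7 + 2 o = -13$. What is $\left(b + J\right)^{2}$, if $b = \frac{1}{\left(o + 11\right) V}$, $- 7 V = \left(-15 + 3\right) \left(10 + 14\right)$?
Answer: $\frac{18601969}{82944} \approx 224.27$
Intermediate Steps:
$o = -10$ ($o = - \frac{7}{2} + \frac{1}{2} \left(-13\right) = - \frac{7}{2} - \frac{13}{2} = -10$)
$V = \frac{288}{7}$ ($V = - \frac{\left(-15 + 3\right) \left(10 + 14\right)}{7} = - \frac{\left(-12\right) 24}{7} = \left(- \frac{1}{7}\right) \left(-288\right) = \frac{288}{7} \approx 41.143$)
$J = -15$ ($J = 5 \left(-3\right) = -15$)
$b = \frac{7}{288}$ ($b = \frac{1}{\left(-10 + 11\right) \frac{288}{7}} = 1^{-1} \cdot \frac{7}{288} = 1 \cdot \frac{7}{288} = \frac{7}{288} \approx 0.024306$)
$\left(b + J\right)^{2} = \left(\frac{7}{288} - 15\right)^{2} = \left(- \frac{4313}{288}\right)^{2} = \frac{18601969}{82944}$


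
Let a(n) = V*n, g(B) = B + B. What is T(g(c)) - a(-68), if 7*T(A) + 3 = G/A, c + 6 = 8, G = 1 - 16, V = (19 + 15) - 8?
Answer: 49477/28 ≈ 1767.0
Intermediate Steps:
V = 26 (V = 34 - 8 = 26)
G = -15
c = 2 (c = -6 + 8 = 2)
g(B) = 2*B
T(A) = -3/7 - 15/(7*A) (T(A) = -3/7 + (-15/A)/7 = -3/7 - 15/(7*A))
a(n) = 26*n
T(g(c)) - a(-68) = 3*(-5 - 2*2)/(7*((2*2))) - 26*(-68) = (3/7)*(-5 - 1*4)/4 - 1*(-1768) = (3/7)*(¼)*(-5 - 4) + 1768 = (3/7)*(¼)*(-9) + 1768 = -27/28 + 1768 = 49477/28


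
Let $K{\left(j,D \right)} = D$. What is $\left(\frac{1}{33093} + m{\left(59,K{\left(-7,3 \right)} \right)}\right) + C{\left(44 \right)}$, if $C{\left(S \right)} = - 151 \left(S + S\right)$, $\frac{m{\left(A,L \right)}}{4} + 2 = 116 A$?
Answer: $\frac{465949441}{33093} \approx 14080.0$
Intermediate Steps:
$m{\left(A,L \right)} = -8 + 464 A$ ($m{\left(A,L \right)} = -8 + 4 \cdot 116 A = -8 + 464 A$)
$C{\left(S \right)} = - 302 S$ ($C{\left(S \right)} = - 151 \cdot 2 S = - 302 S$)
$\left(\frac{1}{33093} + m{\left(59,K{\left(-7,3 \right)} \right)}\right) + C{\left(44 \right)} = \left(\frac{1}{33093} + \left(-8 + 464 \cdot 59\right)\right) - 13288 = \left(\frac{1}{33093} + \left(-8 + 27376\right)\right) - 13288 = \left(\frac{1}{33093} + 27368\right) - 13288 = \frac{905689225}{33093} - 13288 = \frac{465949441}{33093}$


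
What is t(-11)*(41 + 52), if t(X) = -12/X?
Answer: 1116/11 ≈ 101.45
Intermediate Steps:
t(-11)*(41 + 52) = (-12/(-11))*(41 + 52) = -12*(-1/11)*93 = (12/11)*93 = 1116/11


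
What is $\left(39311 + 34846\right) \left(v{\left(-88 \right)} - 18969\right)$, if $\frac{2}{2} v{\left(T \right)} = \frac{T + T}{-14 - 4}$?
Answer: $- \frac{4217877127}{3} \approx -1.406 \cdot 10^{9}$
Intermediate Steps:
$v{\left(T \right)} = - \frac{T}{9}$ ($v{\left(T \right)} = \frac{T + T}{-14 - 4} = \frac{2 T}{-18} = 2 T \left(- \frac{1}{18}\right) = - \frac{T}{9}$)
$\left(39311 + 34846\right) \left(v{\left(-88 \right)} - 18969\right) = \left(39311 + 34846\right) \left(\left(- \frac{1}{9}\right) \left(-88\right) - 18969\right) = 74157 \left(\frac{88}{9} - 18969\right) = 74157 \left(- \frac{170633}{9}\right) = - \frac{4217877127}{3}$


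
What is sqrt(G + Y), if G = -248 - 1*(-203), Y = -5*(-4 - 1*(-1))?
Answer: I*sqrt(30) ≈ 5.4772*I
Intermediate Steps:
Y = 15 (Y = -5*(-4 + 1) = -5*(-3) = 15)
G = -45 (G = -248 + 203 = -45)
sqrt(G + Y) = sqrt(-45 + 15) = sqrt(-30) = I*sqrt(30)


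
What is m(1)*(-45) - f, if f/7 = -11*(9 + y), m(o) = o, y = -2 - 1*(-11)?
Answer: 1341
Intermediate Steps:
y = 9 (y = -2 + 11 = 9)
f = -1386 (f = 7*(-11*(9 + 9)) = 7*(-11*18) = 7*(-198) = -1386)
m(1)*(-45) - f = 1*(-45) - 1*(-1386) = -45 + 1386 = 1341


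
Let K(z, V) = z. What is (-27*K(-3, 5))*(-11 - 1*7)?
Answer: -1458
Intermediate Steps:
(-27*K(-3, 5))*(-11 - 1*7) = (-27*(-3))*(-11 - 1*7) = 81*(-11 - 7) = 81*(-18) = -1458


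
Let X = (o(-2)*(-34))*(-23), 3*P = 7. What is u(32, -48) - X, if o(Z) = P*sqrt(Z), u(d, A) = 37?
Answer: 37 - 5474*I*sqrt(2)/3 ≈ 37.0 - 2580.5*I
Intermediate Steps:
P = 7/3 (P = (1/3)*7 = 7/3 ≈ 2.3333)
o(Z) = 7*sqrt(Z)/3
X = 5474*I*sqrt(2)/3 (X = ((7*sqrt(-2)/3)*(-34))*(-23) = ((7*(I*sqrt(2))/3)*(-34))*(-23) = ((7*I*sqrt(2)/3)*(-34))*(-23) = -238*I*sqrt(2)/3*(-23) = 5474*I*sqrt(2)/3 ≈ 2580.5*I)
u(32, -48) - X = 37 - 5474*I*sqrt(2)/3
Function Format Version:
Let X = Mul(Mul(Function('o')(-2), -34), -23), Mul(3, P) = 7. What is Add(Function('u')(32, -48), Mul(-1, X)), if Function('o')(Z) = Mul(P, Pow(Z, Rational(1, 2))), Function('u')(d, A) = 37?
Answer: Add(37, Mul(Rational(-5474, 3), I, Pow(2, Rational(1, 2)))) ≈ Add(37.000, Mul(-2580.5, I))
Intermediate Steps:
P = Rational(7, 3) (P = Mul(Rational(1, 3), 7) = Rational(7, 3) ≈ 2.3333)
Function('o')(Z) = Mul(Rational(7, 3), Pow(Z, Rational(1, 2)))
X = Mul(Rational(5474, 3), I, Pow(2, Rational(1, 2))) (X = Mul(Mul(Mul(Rational(7, 3), Pow(-2, Rational(1, 2))), -34), -23) = Mul(Mul(Mul(Rational(7, 3), Mul(I, Pow(2, Rational(1, 2)))), -34), -23) = Mul(Mul(Mul(Rational(7, 3), I, Pow(2, Rational(1, 2))), -34), -23) = Mul(Mul(Rational(-238, 3), I, Pow(2, Rational(1, 2))), -23) = Mul(Rational(5474, 3), I, Pow(2, Rational(1, 2))) ≈ Mul(2580.5, I))
Add(Function('u')(32, -48), Mul(-1, X)) = Add(37, Mul(-1, Mul(Rational(5474, 3), I, Pow(2, Rational(1, 2))))) = Add(37, Mul(Rational(-5474, 3), I, Pow(2, Rational(1, 2))))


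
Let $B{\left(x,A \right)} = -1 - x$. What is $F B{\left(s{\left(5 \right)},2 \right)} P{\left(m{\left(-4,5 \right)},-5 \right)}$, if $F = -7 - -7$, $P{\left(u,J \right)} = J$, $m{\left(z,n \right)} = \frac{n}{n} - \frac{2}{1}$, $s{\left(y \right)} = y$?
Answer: $0$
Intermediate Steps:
$m{\left(z,n \right)} = -1$ ($m{\left(z,n \right)} = 1 - 2 = -1$)
$F = 0$ ($F = -7 + 7 = 0$)
$F B{\left(s{\left(5 \right)},2 \right)} P{\left(m{\left(-4,5 \right)},-5 \right)} = 0 \left(-1 - 5\right) \left(-5\right) = 0 \left(-6\right) \left(-5\right) = 0 \left(-5\right) = 0$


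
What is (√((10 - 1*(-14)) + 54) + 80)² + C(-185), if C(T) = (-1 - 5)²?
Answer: 6514 + 160*√78 ≈ 7927.1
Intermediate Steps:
C(T) = 36 (C(T) = (-6)² = 36)
(√((10 - 1*(-14)) + 54) + 80)² + C(-185) = (√((10 - 1*(-14)) + 54) + 80)² + 36 = (√((10 + 14) + 54) + 80)² + 36 = (√(24 + 54) + 80)² + 36 = (√78 + 80)² + 36 = (80 + √78)² + 36 = 36 + (80 + √78)²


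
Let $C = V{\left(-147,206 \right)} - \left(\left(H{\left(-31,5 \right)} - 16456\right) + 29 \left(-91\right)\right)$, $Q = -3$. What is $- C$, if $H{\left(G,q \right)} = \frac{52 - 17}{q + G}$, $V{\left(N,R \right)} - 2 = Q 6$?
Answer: $- \frac{496089}{26} \approx -19080.0$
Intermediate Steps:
$V{\left(N,R \right)} = -16$ ($V{\left(N,R \right)} = 2 - 18 = -16$)
$H{\left(G,q \right)} = \frac{35}{G + q}$
$C = \frac{496089}{26}$ ($C = -16 - \left(\left(\frac{35}{-31 + 5} - 16456\right) + 29 \left(-91\right)\right) = -16 - \left(\left(\frac{35}{-26} - 16456\right) - 2639\right) = -16 - \left(\left(35 \left(- \frac{1}{26}\right) - 16456\right) - 2639\right) = -16 - \left(\left(- \frac{35}{26} - 16456\right) - 2639\right) = -16 - \left(- \frac{427891}{26} - 2639\right) = -16 - - \frac{496505}{26} = -16 + \frac{496505}{26} = \frac{496089}{26} \approx 19080.0$)
$- C = \left(-1\right) \frac{496089}{26} = - \frac{496089}{26}$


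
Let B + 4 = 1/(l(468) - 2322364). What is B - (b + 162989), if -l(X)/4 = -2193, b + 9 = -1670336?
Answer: 3487397528383/2313592 ≈ 1.5074e+6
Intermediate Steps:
b = -1670345 (b = -9 - 1670336 = -1670345)
l(X) = 8772 (l(X) = -4*(-2193) = 8772)
B = -9254369/2313592 (B = -4 + 1/(8772 - 2322364) = -4 + 1/(-2313592) = -4 - 1/2313592 = -9254369/2313592 ≈ -4.0000)
B - (b + 162989) = -9254369/2313592 - (-1670345 + 162989) = -9254369/2313592 - 1*(-1507356) = -9254369/2313592 + 1507356 = 3487397528383/2313592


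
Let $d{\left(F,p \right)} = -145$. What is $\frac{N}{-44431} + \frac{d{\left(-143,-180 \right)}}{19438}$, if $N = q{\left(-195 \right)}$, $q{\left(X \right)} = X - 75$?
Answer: $- \frac{1194235}{863649778} \approx -0.0013828$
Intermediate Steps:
$q{\left(X \right)} = -75 + X$ ($q{\left(X \right)} = X - 75 = -75 + X$)
$N = -270$ ($N = -75 - 195 = -270$)
$\frac{N}{-44431} + \frac{d{\left(-143,-180 \right)}}{19438} = - \frac{270}{-44431} - \frac{145}{19438} = \left(-270\right) \left(- \frac{1}{44431}\right) - \frac{145}{19438} = \frac{270}{44431} - \frac{145}{19438} = - \frac{1194235}{863649778}$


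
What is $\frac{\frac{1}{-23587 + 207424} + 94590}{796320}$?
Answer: $\frac{17389141831}{146393079840} \approx 0.11878$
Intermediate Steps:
$\frac{\frac{1}{-23587 + 207424} + 94590}{796320} = \left(\frac{1}{183837} + 94590\right) \frac{1}{796320} = \frac{17389141831}{183837} \cdot \frac{1}{796320} = \frac{17389141831}{146393079840}$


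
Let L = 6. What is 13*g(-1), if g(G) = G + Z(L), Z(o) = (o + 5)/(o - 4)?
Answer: 117/2 ≈ 58.500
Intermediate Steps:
Z(o) = (5 + o)/(-4 + o)
g(G) = 11/2 + G (g(G) = G + (5 + 6)/(-4 + 6) = G + 11/2 = 11/2 + G)
13*g(-1) = 13*(11/2 - 1) = 13*(9/2) = 117/2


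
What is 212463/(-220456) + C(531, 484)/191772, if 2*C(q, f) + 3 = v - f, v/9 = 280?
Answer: -2532522557/2642330502 ≈ -0.95844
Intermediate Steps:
v = 2520 (v = 9*280 = 2520)
C(q, f) = 2517/2 - f/2 (C(q, f) = -3/2 + (2520 - f)/2 = -3/2 + (1260 - f/2) = 2517/2 - f/2)
212463/(-220456) + C(531, 484)/191772 = 212463/(-220456) + (2517/2 - 1/2*484)/191772 = 212463*(-1/220456) + (2517/2 - 242)*(1/191772) = -212463/220456 + (2033/2)*(1/191772) = -212463/220456 + 2033/383544 = -2532522557/2642330502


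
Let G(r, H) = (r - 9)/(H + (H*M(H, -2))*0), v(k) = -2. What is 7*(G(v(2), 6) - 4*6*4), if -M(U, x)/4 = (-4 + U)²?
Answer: -4109/6 ≈ -684.83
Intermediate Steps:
M(U, x) = -4*(-4 + U)²
G(r, H) = (-9 + r)/H (G(r, H) = (r - 9)/(H + (H*(-4*(-4 + H)²))*0) = (-9 + r)/(H - 4*H*(-4 + H)²*0) = (-9 + r)/(H + 0) = (-9 + r)/H)
7*(G(v(2), 6) - 4*6*4) = 7*((-9 - 2)/6 - 4*6*4) = 7*((⅙)*(-11) - 24*4) = 7*(-11/6 - 96) = 7*(-587/6) = -4109/6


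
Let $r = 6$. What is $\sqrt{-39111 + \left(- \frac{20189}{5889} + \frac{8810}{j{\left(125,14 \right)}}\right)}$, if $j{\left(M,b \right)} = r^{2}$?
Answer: $\frac{i \sqrt{31905654022}}{906} \approx 197.15 i$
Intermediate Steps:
$j{\left(M,b \right)} = 36$ ($j{\left(M,b \right)} = 6^{2} = 36$)
$\sqrt{-39111 + \left(- \frac{20189}{5889} + \frac{8810}{j{\left(125,14 \right)}}\right)} = \sqrt{-39111 + \left(- \frac{20189}{5889} + \frac{8810}{36}\right)} = \sqrt{-39111 + \left(\left(-20189\right) \frac{1}{5889} + 8810 \cdot \frac{1}{36}\right)} = \sqrt{-39111 + \left(- \frac{1553}{453} + \frac{4405}{18}\right)} = \sqrt{-39111 + \frac{655837}{2718}} = \sqrt{- \frac{105647861}{2718}} = \frac{i \sqrt{31905654022}}{906}$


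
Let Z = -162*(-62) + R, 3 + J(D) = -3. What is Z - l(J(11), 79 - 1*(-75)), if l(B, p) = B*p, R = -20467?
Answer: -9499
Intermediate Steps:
J(D) = -6 (J(D) = -3 - 3 = -6)
Z = -10423 (Z = -162*(-62) - 20467 = 10044 - 20467 = -10423)
Z - l(J(11), 79 - 1*(-75)) = -10423 - (-6)*(79 - 1*(-75)) = -10423 - (-6)*(79 + 75) = -10423 - (-6)*154 = -10423 - 1*(-924) = -10423 + 924 = -9499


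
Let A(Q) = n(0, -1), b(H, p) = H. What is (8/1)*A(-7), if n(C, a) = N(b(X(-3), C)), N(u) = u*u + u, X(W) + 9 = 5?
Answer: 96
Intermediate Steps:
X(W) = -4 (X(W) = -9 + 5 = -4)
N(u) = u + u**2 (N(u) = u**2 + u = u + u**2)
n(C, a) = 12 (n(C, a) = -4*(1 - 4) = -4*(-3) = 12)
A(Q) = 12
(8/1)*A(-7) = (8/1)*12 = (8*1)*12 = 8*12 = 96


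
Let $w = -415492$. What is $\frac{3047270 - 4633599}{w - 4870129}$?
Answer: $\frac{1586329}{5285621} \approx 0.30012$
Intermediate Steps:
$\frac{3047270 - 4633599}{w - 4870129} = \frac{3047270 - 4633599}{-415492 - 4870129} = - \frac{1586329}{-5285621} = \left(-1586329\right) \left(- \frac{1}{5285621}\right) = \frac{1586329}{5285621}$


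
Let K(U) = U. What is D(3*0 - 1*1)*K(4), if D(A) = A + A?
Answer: -8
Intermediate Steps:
D(A) = 2*A
D(3*0 - 1*1)*K(4) = (2*(3*0 - 1*1))*4 = (2*(0 - 1))*4 = (2*(-1))*4 = -2*4 = -8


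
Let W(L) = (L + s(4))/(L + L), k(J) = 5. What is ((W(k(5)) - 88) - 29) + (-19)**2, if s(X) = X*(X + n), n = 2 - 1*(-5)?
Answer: 2489/10 ≈ 248.90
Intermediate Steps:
n = 7 (n = 2 + 5 = 7)
s(X) = X*(7 + X) (s(X) = X*(X + 7) = X*(7 + X))
W(L) = (44 + L)/(2*L) (W(L) = (L + 4*(7 + 4))/(L + L) = (L + 4*11)/((2*L)) = (L + 44)*(1/(2*L)) = (44 + L)*(1/(2*L)) = (44 + L)/(2*L))
((W(k(5)) - 88) - 29) + (-19)**2 = (((1/2)*(44 + 5)/5 - 88) - 29) + (-19)**2 = (((1/2)*(1/5)*49 - 88) - 29) + 361 = ((49/10 - 88) - 29) + 361 = (-831/10 - 29) + 361 = -1121/10 + 361 = 2489/10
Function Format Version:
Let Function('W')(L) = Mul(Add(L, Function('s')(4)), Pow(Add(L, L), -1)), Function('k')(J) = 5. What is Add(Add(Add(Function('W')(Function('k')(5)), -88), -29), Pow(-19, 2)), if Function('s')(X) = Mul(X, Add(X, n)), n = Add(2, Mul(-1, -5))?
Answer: Rational(2489, 10) ≈ 248.90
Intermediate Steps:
n = 7 (n = Add(2, 5) = 7)
Function('s')(X) = Mul(X, Add(7, X)) (Function('s')(X) = Mul(X, Add(X, 7)) = Mul(X, Add(7, X)))
Function('W')(L) = Mul(Rational(1, 2), Pow(L, -1), Add(44, L)) (Function('W')(L) = Mul(Add(L, Mul(4, Add(7, 4))), Pow(Add(L, L), -1)) = Mul(Add(L, Mul(4, 11)), Pow(Mul(2, L), -1)) = Mul(Add(L, 44), Mul(Rational(1, 2), Pow(L, -1))) = Mul(Add(44, L), Mul(Rational(1, 2), Pow(L, -1))) = Mul(Rational(1, 2), Pow(L, -1), Add(44, L)))
Add(Add(Add(Function('W')(Function('k')(5)), -88), -29), Pow(-19, 2)) = Add(Add(Add(Mul(Rational(1, 2), Pow(5, -1), Add(44, 5)), -88), -29), Pow(-19, 2)) = Add(Add(Add(Mul(Rational(1, 2), Rational(1, 5), 49), -88), -29), 361) = Add(Add(Add(Rational(49, 10), -88), -29), 361) = Add(Add(Rational(-831, 10), -29), 361) = Add(Rational(-1121, 10), 361) = Rational(2489, 10)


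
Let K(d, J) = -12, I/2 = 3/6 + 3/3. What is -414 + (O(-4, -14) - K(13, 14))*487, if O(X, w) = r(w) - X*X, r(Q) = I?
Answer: -901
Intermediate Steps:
I = 3 (I = 2*(3/6 + 3/3) = 2*(3*(1/6) + 3*(1/3)) = 2*(1/2 + 1) = 2*(3/2) = 3)
r(Q) = 3
O(X, w) = 3 - X**2 (O(X, w) = 3 - X*X = 3 - X**2)
-414 + (O(-4, -14) - K(13, 14))*487 = -414 + ((3 - 1*(-4)**2) - 1*(-12))*487 = -414 + ((3 - 1*16) + 12)*487 = -414 + ((3 - 16) + 12)*487 = -414 + (-13 + 12)*487 = -414 - 1*487 = -414 - 487 = -901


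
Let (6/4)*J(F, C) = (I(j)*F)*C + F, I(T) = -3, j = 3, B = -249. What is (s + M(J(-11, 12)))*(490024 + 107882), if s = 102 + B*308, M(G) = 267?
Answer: -45633979638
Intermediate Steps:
J(F, C) = 2*F/3 - 2*C*F (J(F, C) = 2*((-3*F)*C + F)/3 = 2*(-3*C*F + F)/3 = 2*(F - 3*C*F)/3 = 2*F/3 - 2*C*F)
s = -76590 (s = 102 - 249*308 = 102 - 76692 = -76590)
(s + M(J(-11, 12)))*(490024 + 107882) = (-76590 + 267)*(490024 + 107882) = -76323*597906 = -45633979638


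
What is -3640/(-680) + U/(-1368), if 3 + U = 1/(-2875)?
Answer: 9422359/1759500 ≈ 5.3551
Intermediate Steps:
U = -8626/2875 (U = -3 + 1/(-2875) = -3 - 1/2875 = -8626/2875 ≈ -3.0003)
-3640/(-680) + U/(-1368) = -3640/(-680) - 8626/2875/(-1368) = -3640*(-1/680) - 8626/2875*(-1/1368) = 91/17 + 227/103500 = 9422359/1759500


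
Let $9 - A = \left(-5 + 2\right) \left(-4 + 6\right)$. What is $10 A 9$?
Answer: $1350$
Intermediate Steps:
$A = 15$ ($A = 9 - \left(-5 + 2\right) \left(-4 + 6\right) = 9 - \left(-3\right) 2 = 9 - -6 = 9 + 6 = 15$)
$10 A 9 = 10 \cdot 15 \cdot 9 = 150 \cdot 9 = 1350$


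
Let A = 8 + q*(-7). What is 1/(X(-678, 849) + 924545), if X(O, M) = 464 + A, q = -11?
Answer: 1/925094 ≈ 1.0810e-6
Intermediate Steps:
A = 85 (A = 8 - 11*(-7) = 8 + 77 = 85)
X(O, M) = 549 (X(O, M) = 464 + 85 = 549)
1/(X(-678, 849) + 924545) = 1/(549 + 924545) = 1/925094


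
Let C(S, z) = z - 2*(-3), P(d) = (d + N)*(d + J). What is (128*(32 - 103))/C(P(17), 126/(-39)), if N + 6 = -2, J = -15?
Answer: -29536/9 ≈ -3281.8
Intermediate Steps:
N = -8 (N = -6 - 2 = -8)
P(d) = (-15 + d)*(-8 + d) (P(d) = (d - 8)*(d - 15) = (-8 + d)*(-15 + d) = (-15 + d)*(-8 + d))
C(S, z) = 6 + z (C(S, z) = z + 6 = 6 + z)
(128*(32 - 103))/C(P(17), 126/(-39)) = (128*(32 - 103))/(6 + 126/(-39)) = (128*(-71))/(6 + 126*(-1/39)) = -9088/(6 - 42/13) = -9088/36/13 = -9088*13/36 = -29536/9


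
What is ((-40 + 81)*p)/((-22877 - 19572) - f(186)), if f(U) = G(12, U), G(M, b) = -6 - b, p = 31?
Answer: -1271/42257 ≈ -0.030078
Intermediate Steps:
f(U) = -6 - U
((-40 + 81)*p)/((-22877 - 19572) - f(186)) = ((-40 + 81)*31)/((-22877 - 19572) - (-6 - 1*186)) = (41*31)/(-42449 - (-6 - 186)) = 1271/(-42449 - 1*(-192)) = 1271/(-42449 + 192) = 1271/(-42257) = 1271*(-1/42257) = -1271/42257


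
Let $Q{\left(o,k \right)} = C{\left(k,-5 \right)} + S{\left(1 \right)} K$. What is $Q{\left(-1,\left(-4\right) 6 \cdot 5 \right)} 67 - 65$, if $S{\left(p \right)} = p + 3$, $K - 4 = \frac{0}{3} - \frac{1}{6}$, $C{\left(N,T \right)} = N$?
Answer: $- \frac{21233}{3} \approx -7077.7$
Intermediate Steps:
$K = \frac{23}{6}$ ($K = 4 + \left(\frac{0}{3} - \frac{1}{6}\right) = 4 + \left(0 \cdot \frac{1}{3} - \frac{1}{6}\right) = 4 + \left(0 - \frac{1}{6}\right) = 4 - \frac{1}{6} = \frac{23}{6} \approx 3.8333$)
$S{\left(p \right)} = 3 + p$
$Q{\left(o,k \right)} = \frac{46}{3} + k$ ($Q{\left(o,k \right)} = k + \left(3 + 1\right) \frac{23}{6} = k + 4 \cdot \frac{23}{6} = k + \frac{46}{3} = \frac{46}{3} + k$)
$Q{\left(-1,\left(-4\right) 6 \cdot 5 \right)} 67 - 65 = \left(\frac{46}{3} + \left(-4\right) 6 \cdot 5\right) 67 - 65 = \left(\frac{46}{3} - 120\right) 67 - 65 = \left(- \frac{314}{3}\right) 67 - 65 = - \frac{21038}{3} - 65 = - \frac{21233}{3}$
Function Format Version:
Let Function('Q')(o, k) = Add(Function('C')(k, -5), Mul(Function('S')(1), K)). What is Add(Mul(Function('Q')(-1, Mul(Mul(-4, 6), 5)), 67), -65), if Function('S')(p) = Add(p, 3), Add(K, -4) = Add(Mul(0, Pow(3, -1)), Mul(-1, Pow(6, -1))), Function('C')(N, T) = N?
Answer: Rational(-21233, 3) ≈ -7077.7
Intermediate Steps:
K = Rational(23, 6) (K = Add(4, Add(Mul(0, Pow(3, -1)), Mul(-1, Pow(6, -1)))) = Add(4, Add(Mul(0, Rational(1, 3)), Mul(-1, Rational(1, 6)))) = Add(4, Add(0, Rational(-1, 6))) = Add(4, Rational(-1, 6)) = Rational(23, 6) ≈ 3.8333)
Function('S')(p) = Add(3, p)
Function('Q')(o, k) = Add(Rational(46, 3), k) (Function('Q')(o, k) = Add(k, Mul(Add(3, 1), Rational(23, 6))) = Add(k, Mul(4, Rational(23, 6))) = Add(k, Rational(46, 3)) = Add(Rational(46, 3), k))
Add(Mul(Function('Q')(-1, Mul(Mul(-4, 6), 5)), 67), -65) = Add(Mul(Add(Rational(46, 3), Mul(Mul(-4, 6), 5)), 67), -65) = Add(Mul(Add(Rational(46, 3), Mul(-24, 5)), 67), -65) = Add(Mul(Add(Rational(46, 3), -120), 67), -65) = Add(Mul(Rational(-314, 3), 67), -65) = Add(Rational(-21038, 3), -65) = Rational(-21233, 3)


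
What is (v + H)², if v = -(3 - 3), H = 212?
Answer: 44944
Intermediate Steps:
v = 0 (v = -1*0 = 0)
(v + H)² = (0 + 212)² = 212² = 44944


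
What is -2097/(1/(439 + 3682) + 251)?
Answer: -8641737/1034372 ≈ -8.3546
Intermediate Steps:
-2097/(1/(439 + 3682) + 251) = -2097/(1/4121 + 251) = -2097/1034372/4121 = -2097*4121/1034372 = -8641737/1034372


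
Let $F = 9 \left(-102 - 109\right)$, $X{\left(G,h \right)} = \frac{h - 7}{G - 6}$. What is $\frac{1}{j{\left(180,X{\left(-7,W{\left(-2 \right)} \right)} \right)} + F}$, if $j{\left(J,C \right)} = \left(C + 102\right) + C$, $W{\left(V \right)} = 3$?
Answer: $- \frac{13}{23353} \approx -0.00055667$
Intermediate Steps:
$X{\left(G,h \right)} = \frac{-7 + h}{-6 + G}$
$j{\left(J,C \right)} = 102 + 2 C$ ($j{\left(J,C \right)} = \left(102 + C\right) + C = 102 + 2 C$)
$F = -1899$ ($F = 9 \left(-211\right) = -1899$)
$\frac{1}{j{\left(180,X{\left(-7,W{\left(-2 \right)} \right)} \right)} + F} = \frac{1}{\left(102 + 2 \frac{-7 + 3}{-6 - 7}\right) - 1899} = \frac{1}{\left(102 + 2 \frac{1}{-13} \left(-4\right)\right) - 1899} = \frac{1}{\left(102 + 2 \left(\left(- \frac{1}{13}\right) \left(-4\right)\right)\right) - 1899} = \frac{1}{\left(102 + 2 \cdot \frac{4}{13}\right) - 1899} = \frac{1}{\left(102 + \frac{8}{13}\right) - 1899} = \frac{1}{\frac{1334}{13} - 1899} = \frac{1}{- \frac{23353}{13}} = - \frac{13}{23353}$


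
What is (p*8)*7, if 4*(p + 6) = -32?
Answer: -784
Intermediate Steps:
p = -14 (p = -6 + (1/4)*(-32) = -6 - 8 = -14)
(p*8)*7 = -14*8*7 = -112*7 = -784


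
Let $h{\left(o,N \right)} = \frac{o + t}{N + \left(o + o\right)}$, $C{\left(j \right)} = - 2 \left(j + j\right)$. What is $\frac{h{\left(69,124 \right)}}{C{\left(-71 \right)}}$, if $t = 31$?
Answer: $\frac{25}{18602} \approx 0.0013439$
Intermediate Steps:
$C{\left(j \right)} = - 4 j$ ($C{\left(j \right)} = - 2 \cdot 2 j = - 4 j$)
$h{\left(o,N \right)} = \frac{31 + o}{N + 2 o}$ ($h{\left(o,N \right)} = \frac{o + 31}{N + \left(o + o\right)} = \frac{31 + o}{N + 2 o}$)
$\frac{h{\left(69,124 \right)}}{C{\left(-71 \right)}} = \frac{\frac{1}{124 + 2 \cdot 69} \left(31 + 69\right)}{\left(-4\right) \left(-71\right)} = \frac{\frac{1}{124 + 138} \cdot 100}{284} = \frac{1}{262} \cdot 100 \cdot \frac{1}{284} = \frac{50}{131} \cdot \frac{1}{284} = \frac{25}{18602}$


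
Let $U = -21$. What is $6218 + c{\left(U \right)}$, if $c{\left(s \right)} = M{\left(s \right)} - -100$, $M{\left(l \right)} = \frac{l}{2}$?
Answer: $\frac{12615}{2} \approx 6307.5$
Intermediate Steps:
$M{\left(l \right)} = \frac{l}{2}$ ($M{\left(l \right)} = l \frac{1}{2} = \frac{l}{2}$)
$c{\left(s \right)} = 100 + \frac{s}{2}$ ($c{\left(s \right)} = \frac{s}{2} - -100 = \frac{s}{2} + 100 = 100 + \frac{s}{2}$)
$6218 + c{\left(U \right)} = 6218 + \left(100 + \frac{1}{2} \left(-21\right)\right) = 6218 + \left(100 - \frac{21}{2}\right) = 6218 + \frac{179}{2} = \frac{12615}{2}$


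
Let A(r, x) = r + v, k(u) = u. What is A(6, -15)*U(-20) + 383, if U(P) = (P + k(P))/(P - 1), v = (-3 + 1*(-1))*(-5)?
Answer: 9083/21 ≈ 432.52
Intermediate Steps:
v = 20 (v = (-3 - 1)*(-5) = -4*(-5) = 20)
U(P) = 2*P/(-1 + P) (U(P) = (P + P)/(P - 1) = (2*P)/(-1 + P) = 2*P/(-1 + P))
A(r, x) = 20 + r (A(r, x) = r + 20 = 20 + r)
A(6, -15)*U(-20) + 383 = (20 + 6)*(2*(-20)/(-1 - 20)) + 383 = 26*(2*(-20)/(-21)) + 383 = 26*(2*(-20)*(-1/21)) + 383 = 26*(40/21) + 383 = 1040/21 + 383 = 9083/21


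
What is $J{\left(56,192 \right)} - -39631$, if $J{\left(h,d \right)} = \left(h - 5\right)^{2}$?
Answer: $42232$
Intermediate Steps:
$J{\left(h,d \right)} = \left(-5 + h\right)^{2}$
$J{\left(56,192 \right)} - -39631 = \left(-5 + 56\right)^{2} - -39631 = 51^{2} + 39631 = 2601 + 39631 = 42232$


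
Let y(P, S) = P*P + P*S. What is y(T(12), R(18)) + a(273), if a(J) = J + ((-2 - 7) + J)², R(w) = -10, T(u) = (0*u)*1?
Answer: 69969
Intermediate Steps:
T(u) = 0 (T(u) = 0*1 = 0)
y(P, S) = P² + P*S
a(J) = J + (-9 + J)²
y(T(12), R(18)) + a(273) = 0*(0 - 10) + (273 + (-9 + 273)²) = 0*(-10) + (273 + 264²) = 0 + (273 + 69696) = 0 + 69969 = 69969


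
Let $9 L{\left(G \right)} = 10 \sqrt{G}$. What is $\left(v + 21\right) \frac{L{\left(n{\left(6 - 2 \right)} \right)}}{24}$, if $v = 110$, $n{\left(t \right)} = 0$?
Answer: $0$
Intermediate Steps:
$L{\left(G \right)} = \frac{10 \sqrt{G}}{9}$
$\left(v + 21\right) \frac{L{\left(n{\left(6 - 2 \right)} \right)}}{24} = \left(110 + 21\right) \frac{\frac{10}{9} \sqrt{0}}{24} = 131 \cdot \frac{10}{9} \cdot 0 \cdot \frac{1}{24} = 131 \cdot 0 \cdot \frac{1}{24} = 131 \cdot 0 = 0$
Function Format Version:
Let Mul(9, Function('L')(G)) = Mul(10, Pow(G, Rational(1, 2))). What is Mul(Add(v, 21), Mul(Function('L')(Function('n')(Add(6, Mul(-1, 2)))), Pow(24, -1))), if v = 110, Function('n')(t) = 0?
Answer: 0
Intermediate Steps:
Function('L')(G) = Mul(Rational(10, 9), Pow(G, Rational(1, 2))) (Function('L')(G) = Mul(Rational(1, 9), Mul(10, Pow(G, Rational(1, 2)))) = Mul(Rational(10, 9), Pow(G, Rational(1, 2))))
Mul(Add(v, 21), Mul(Function('L')(Function('n')(Add(6, Mul(-1, 2)))), Pow(24, -1))) = Mul(Add(110, 21), Mul(Mul(Rational(10, 9), Pow(0, Rational(1, 2))), Pow(24, -1))) = Mul(131, Mul(Mul(Rational(10, 9), 0), Rational(1, 24))) = Mul(131, Mul(0, Rational(1, 24))) = Mul(131, 0) = 0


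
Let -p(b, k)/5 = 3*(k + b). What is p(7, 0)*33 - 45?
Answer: -3510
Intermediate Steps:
p(b, k) = -15*b - 15*k (p(b, k) = -15*(k + b) = -15*(b + k) = -5*(3*b + 3*k) = -15*b - 15*k)
p(7, 0)*33 - 45 = (-15*7 - 15*0)*33 - 45 = (-105 + 0)*33 - 45 = -105*33 - 45 = -3465 - 45 = -3510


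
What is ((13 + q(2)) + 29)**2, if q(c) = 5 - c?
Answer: 2025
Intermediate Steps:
((13 + q(2)) + 29)**2 = ((13 + (5 - 1*2)) + 29)**2 = ((13 + (5 - 2)) + 29)**2 = ((13 + 3) + 29)**2 = (16 + 29)**2 = 45**2 = 2025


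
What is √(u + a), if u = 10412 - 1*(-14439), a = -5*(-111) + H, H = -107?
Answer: 3*√2811 ≈ 159.06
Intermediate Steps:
a = 448 (a = -5*(-111) - 107 = 555 - 107 = 448)
u = 24851 (u = 10412 + 14439 = 24851)
√(u + a) = √(24851 + 448) = √25299 = 3*√2811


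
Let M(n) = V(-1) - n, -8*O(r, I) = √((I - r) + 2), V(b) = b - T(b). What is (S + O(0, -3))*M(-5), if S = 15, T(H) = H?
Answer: 75 - 5*I/8 ≈ 75.0 - 0.625*I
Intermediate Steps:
V(b) = 0 (V(b) = b - b = 0)
O(r, I) = -√(2 + I - r)/8 (O(r, I) = -√((I - r) + 2)/8 = -√(2 + I - r)/8)
M(n) = -n (M(n) = 0 - n = -n)
(S + O(0, -3))*M(-5) = (15 - √(2 - 3 - 1*0)/8)*(-1*(-5)) = (15 - √(2 - 3 + 0)/8)*5 = (15 - I/8)*5 = 75 - 5*I/8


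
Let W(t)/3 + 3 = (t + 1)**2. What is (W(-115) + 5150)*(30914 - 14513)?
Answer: 723759729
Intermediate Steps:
W(t) = -9 + 3*(1 + t)**2 (W(t) = -9 + 3*(t + 1)**2 = -9 + 3*(1 + t)**2)
(W(-115) + 5150)*(30914 - 14513) = ((-9 + 3*(1 - 115)**2) + 5150)*(30914 - 14513) = ((-9 + 3*(-114)**2) + 5150)*16401 = ((-9 + 3*12996) + 5150)*16401 = ((-9 + 38988) + 5150)*16401 = (38979 + 5150)*16401 = 44129*16401 = 723759729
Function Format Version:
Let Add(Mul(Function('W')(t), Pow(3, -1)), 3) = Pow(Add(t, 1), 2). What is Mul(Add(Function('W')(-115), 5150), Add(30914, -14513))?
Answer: 723759729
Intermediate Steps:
Function('W')(t) = Add(-9, Mul(3, Pow(Add(1, t), 2))) (Function('W')(t) = Add(-9, Mul(3, Pow(Add(t, 1), 2))) = Add(-9, Mul(3, Pow(Add(1, t), 2))))
Mul(Add(Function('W')(-115), 5150), Add(30914, -14513)) = Mul(Add(Add(-9, Mul(3, Pow(Add(1, -115), 2))), 5150), Add(30914, -14513)) = Mul(Add(Add(-9, Mul(3, Pow(-114, 2))), 5150), 16401) = Mul(Add(Add(-9, Mul(3, 12996)), 5150), 16401) = Mul(Add(Add(-9, 38988), 5150), 16401) = Mul(Add(38979, 5150), 16401) = Mul(44129, 16401) = 723759729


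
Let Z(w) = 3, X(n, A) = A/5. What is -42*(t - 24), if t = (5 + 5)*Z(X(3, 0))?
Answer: -252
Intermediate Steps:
X(n, A) = A/5 (X(n, A) = A*(⅕) = A/5)
t = 30 (t = (5 + 5)*3 = 10*3 = 30)
-42*(t - 24) = -42*(30 - 24) = -42*6 = -1*252 = -252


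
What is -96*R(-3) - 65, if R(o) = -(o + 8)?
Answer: 415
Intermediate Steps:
R(o) = -8 - o (R(o) = -(8 + o) = -8 - o)
-96*R(-3) - 65 = -96*(-8 - 1*(-3)) - 65 = -96*(-8 + 3) - 65 = -96*(-5) - 65 = 480 - 65 = 415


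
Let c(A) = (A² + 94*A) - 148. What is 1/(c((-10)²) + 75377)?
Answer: 1/94629 ≈ 1.0568e-5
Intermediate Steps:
c(A) = -148 + A² + 94*A
1/(c((-10)²) + 75377) = 1/((-148 + ((-10)²)² + 94*(-10)²) + 75377) = 1/((-148 + 100² + 94*100) + 75377) = 1/((-148 + 10000 + 9400) + 75377) = 1/(19252 + 75377) = 1/94629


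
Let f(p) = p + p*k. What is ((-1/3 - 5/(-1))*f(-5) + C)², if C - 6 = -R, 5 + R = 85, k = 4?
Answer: 327184/9 ≈ 36354.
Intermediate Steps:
R = 80 (R = -5 + 85 = 80)
f(p) = 5*p (f(p) = p + p*4 = p + 4*p = 5*p)
C = -74 (C = 6 - 1*80 = 6 - 80 = -74)
((-1/3 - 5/(-1))*f(-5) + C)² = ((-1/3 - 5/(-1))*(5*(-5)) - 74)² = ((-1*⅓ - 5*(-1))*(-25) - 74)² = ((-⅓ + 5)*(-25) - 74)² = ((14/3)*(-25) - 74)² = (-350/3 - 74)² = (-572/3)² = 327184/9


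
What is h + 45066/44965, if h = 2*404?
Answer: 36376786/44965 ≈ 809.00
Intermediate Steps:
h = 808
h + 45066/44965 = 808 + 45066/44965 = 36376786/44965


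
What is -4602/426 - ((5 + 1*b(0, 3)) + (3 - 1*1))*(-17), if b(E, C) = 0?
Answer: 7682/71 ≈ 108.20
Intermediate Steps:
-4602/426 - ((5 + 1*b(0, 3)) + (3 - 1*1))*(-17) = -4602/426 - ((5 + 1*0) + (3 - 1*1))*(-17) = -4602*1/426 - ((5 + 0) + (3 - 1))*(-17) = -767/71 - (5 + 2)*(-17) = -767/71 - 7*(-17) = -767/71 - 1*(-119) = -767/71 + 119 = 7682/71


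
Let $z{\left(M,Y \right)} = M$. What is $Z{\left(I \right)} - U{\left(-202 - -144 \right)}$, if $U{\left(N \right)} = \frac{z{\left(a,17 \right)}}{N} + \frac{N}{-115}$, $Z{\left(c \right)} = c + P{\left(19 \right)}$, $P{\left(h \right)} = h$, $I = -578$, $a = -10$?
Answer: $- \frac{1866522}{3335} \approx -559.68$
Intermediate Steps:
$Z{\left(c \right)} = 19 + c$ ($Z{\left(c \right)} = c + 19 = 19 + c$)
$U{\left(N \right)} = - \frac{10}{N} - \frac{N}{115}$ ($U{\left(N \right)} = - \frac{10}{N} + \frac{N}{-115} = - \frac{10}{N} + N \left(- \frac{1}{115}\right) = - \frac{10}{N} - \frac{N}{115}$)
$Z{\left(I \right)} - U{\left(-202 - -144 \right)} = \left(19 - 578\right) - \left(- \frac{10}{-202 - -144} - \frac{-202 - -144}{115}\right) = -559 - \left(- \frac{10}{-202 + 144} - \frac{-202 + 144}{115}\right) = -559 - \left(- \frac{10}{-58} - - \frac{58}{115}\right) = -559 - \left(\left(-10\right) \left(- \frac{1}{58}\right) + \frac{58}{115}\right) = -559 - \left(\frac{5}{29} + \frac{58}{115}\right) = -559 - \frac{2257}{3335} = - \frac{1866522}{3335}$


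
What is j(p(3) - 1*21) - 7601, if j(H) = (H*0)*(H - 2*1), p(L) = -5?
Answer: -7601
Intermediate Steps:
j(H) = 0 (j(H) = 0*(H - 2) = 0*(-2 + H) = 0)
j(p(3) - 1*21) - 7601 = 0 - 7601 = -7601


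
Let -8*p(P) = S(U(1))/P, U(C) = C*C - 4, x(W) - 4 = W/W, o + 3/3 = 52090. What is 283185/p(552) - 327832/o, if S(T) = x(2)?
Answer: -13027927612120/52089 ≈ -2.5011e+8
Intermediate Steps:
o = 52089 (o = -1 + 52090 = 52089)
x(W) = 5 (x(W) = 4 + W/W = 4 + 1 = 5)
U(C) = -4 + C**2 (U(C) = C**2 - 4 = -4 + C**2)
S(T) = 5
p(P) = -5/(8*P)
283185/p(552) - 327832/o = 283185/((-5/8/552)) - 327832/52089 = 283185/((-5/8*1/552)) - 327832*1/52089 = 283185/(-5/4416) - 327832/52089 = 283185*(-4416/5) - 327832/52089 = -250108992 - 327832/52089 = -13027927612120/52089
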